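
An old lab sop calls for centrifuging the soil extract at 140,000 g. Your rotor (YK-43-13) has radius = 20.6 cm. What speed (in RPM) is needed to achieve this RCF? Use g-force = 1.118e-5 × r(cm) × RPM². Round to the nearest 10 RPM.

≈ 24660 RPM

RCF = 1.118 × 10⁻⁵ × r × N²
140,000 = 1.118 × 10⁻⁵ × 20.6 × N²
N² = 140,000 / (23.0308 × 10⁻⁵) = 607,881,619
N ≈ √607,881,619 ≈ 24,655.3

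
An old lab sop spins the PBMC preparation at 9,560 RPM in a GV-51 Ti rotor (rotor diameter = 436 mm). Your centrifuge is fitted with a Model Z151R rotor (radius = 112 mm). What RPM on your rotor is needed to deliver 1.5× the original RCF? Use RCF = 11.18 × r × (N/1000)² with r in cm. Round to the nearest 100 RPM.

16300 RPM

Original rotor: r = 436 mm / 2 = 218 mm = 21.8 cm
RCF_original = 11.18 × 21.8 × (9.56)² = 11.18 × 21.8 × 91.3936 ≈ 22,274.8 × g
Target RCF = 1.5 × 22,274.8 ≈ 33,412.2 × g
Your rotor: r = 112 mm = 11.2 cm
33,412.2 = 11.18 × 11.2 × (N/1000)²
(N/1000)² = 33,412.2 / 125.216 = 266.8365
N = 1000 × √266.8365 ≈ 16,335.1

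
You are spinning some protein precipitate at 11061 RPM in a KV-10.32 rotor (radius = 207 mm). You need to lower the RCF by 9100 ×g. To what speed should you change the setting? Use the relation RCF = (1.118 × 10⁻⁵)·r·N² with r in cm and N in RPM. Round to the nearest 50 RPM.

9100 RPM

r = 207 mm = 20.7 cm
Current RCF = 1.118 × 10⁻⁵ × 20.7 × (11061)² = 1.118 × 10⁻⁵ × 20.7 × 122,345,721 ≈ 28,314 × g
Target RCF = 28,314 − 9,100 = 19,214 × g
N² = 19,214 / (23.1426 × 10⁻⁵) = 83,024,379
N ≈ √83,024,379 ≈ 9,111.8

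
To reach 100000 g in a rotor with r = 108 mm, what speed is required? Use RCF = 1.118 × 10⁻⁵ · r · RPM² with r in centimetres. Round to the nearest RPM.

r = 108 mm = 10.8 cm
100,000 = 1.118 × 10⁻⁵ × 10.8 × N²
N² = 100,000 / (12.0744 × 10⁻⁵) = 828,198,503
N ≈ √828,198,503 ≈ 28,778.4

N ≈ 28778 RPM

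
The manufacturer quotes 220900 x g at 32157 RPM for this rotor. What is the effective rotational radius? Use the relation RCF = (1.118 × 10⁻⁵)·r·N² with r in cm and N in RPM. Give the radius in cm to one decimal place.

RCF = 1.118 × 10⁻⁵ × r × N²
220900 = 1.118 × 10⁻⁵ × r × (32157)²
r = 220900 / (1.118 × 10⁻⁵ × 1,034,072,649) = 220900 / 11560.93 ≈ 19.107 cm

≈ 19.1 cm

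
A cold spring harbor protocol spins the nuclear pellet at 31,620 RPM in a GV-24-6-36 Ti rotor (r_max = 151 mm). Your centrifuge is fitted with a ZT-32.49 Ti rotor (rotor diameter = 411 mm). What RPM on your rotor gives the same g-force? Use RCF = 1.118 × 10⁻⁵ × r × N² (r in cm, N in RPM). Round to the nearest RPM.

27105 RPM

Original rotor: r = 151 mm = 15.1 cm
RCF_original = 1.118 × 10⁻⁵ × 15.1 × (31620)² = 1.118 × 10⁻⁵ × 15.1 × 999,824,400 ≈ 168,788.4 × g
Your rotor: r = 411 mm / 2 = 205.5 mm = 20.55 cm
168,788.4 = 1.118 × 10⁻⁵ × 20.55 × N²
N² = 168,788.4 / (22.9749 × 10⁻⁵) = 734,664,351
N ≈ √734,664,351 ≈ 27,104.7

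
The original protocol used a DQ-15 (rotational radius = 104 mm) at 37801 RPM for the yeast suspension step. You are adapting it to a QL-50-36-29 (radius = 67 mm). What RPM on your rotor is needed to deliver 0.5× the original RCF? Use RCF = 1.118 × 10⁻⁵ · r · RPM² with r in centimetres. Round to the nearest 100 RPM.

Original rotor: r = 104 mm = 10.4 cm
RCF = 1.118 × 10⁻⁵ × r × N²
RCF_original = 1.118 × 10⁻⁵ × 10.4 × (37801)² = 1.118 × 10⁻⁵ × 10.4 × 1,428,915,601 ≈ 166,142.9 × g
Target RCF = 0.5 × 166,142.9 ≈ 83,071.4 × g
Your rotor: r = 67 mm = 6.7 cm
83,071.4 = 1.118 × 10⁻⁵ × 6.7 × N²
N² = 83,071.4 / (7.4906 × 10⁻⁵) = 1,109,008,624
N ≈ √1,109,008,624 ≈ 33,301.8

33300 RPM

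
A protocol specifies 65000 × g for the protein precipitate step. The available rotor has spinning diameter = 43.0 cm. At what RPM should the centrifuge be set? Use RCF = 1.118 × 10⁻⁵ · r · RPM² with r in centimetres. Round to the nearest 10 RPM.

r = 43.0 / 2 = 21.5 cm
65,000 = 1.118 × 10⁻⁵ × 21.5 × N²
N² = 65,000 / (24.037 × 10⁻⁵) = 270,416,441
N ≈ √270,416,441 ≈ 16,444.3

N ≈ 16440 RPM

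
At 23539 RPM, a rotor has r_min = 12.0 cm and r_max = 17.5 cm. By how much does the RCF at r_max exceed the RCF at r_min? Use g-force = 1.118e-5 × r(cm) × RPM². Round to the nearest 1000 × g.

≈ 34000 x g

RCF_max = 1.118 × 10⁻⁵ × 17.5 × (23539)² = 1.118 × 10⁻⁵ × 17.5 × 554,084,521 ≈ 108,406.6 × g
RCF_min = 1.118 × 10⁻⁵ × 12 × (23539)² = 1.118 × 10⁻⁵ × 12 × 554,084,521 ≈ 74,336 × g
ΔRCF = 108,406.6 − 74,336 = 34,070.6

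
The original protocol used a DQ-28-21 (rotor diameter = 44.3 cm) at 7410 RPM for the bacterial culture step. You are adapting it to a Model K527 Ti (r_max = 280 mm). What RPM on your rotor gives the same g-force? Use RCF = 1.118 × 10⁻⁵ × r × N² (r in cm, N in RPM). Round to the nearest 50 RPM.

Original rotor: r = 44.3 / 2 = 22.15 cm
RCF = 1.118 × 10⁻⁵ × r × N²
RCF_original = 1.118 × 10⁻⁵ × 22.15 × (7410)² = 1.118 × 10⁻⁵ × 22.15 × 54,908,100 ≈ 13,597.3 × g
Your rotor: r = 280 mm = 28.0 cm
13,597.3 = 1.118 × 10⁻⁵ × 28 × N²
N² = 13,597.3 / (31.304 × 10⁻⁵) = 43,436,302
N ≈ √43,436,302 ≈ 6,590.6

≈ 6600 RPM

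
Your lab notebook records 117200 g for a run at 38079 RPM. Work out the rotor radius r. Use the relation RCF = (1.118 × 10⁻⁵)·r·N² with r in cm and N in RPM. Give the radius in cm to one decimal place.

r ≈ 7.2 cm

RCF = 1.118 × 10⁻⁵ × r × N²
117200 = 1.118 × 10⁻⁵ × r × (38079)²
r = 117200 / (1.118 × 10⁻⁵ × 1,450,010,241) = 117200 / 16211.11 ≈ 7.230 cm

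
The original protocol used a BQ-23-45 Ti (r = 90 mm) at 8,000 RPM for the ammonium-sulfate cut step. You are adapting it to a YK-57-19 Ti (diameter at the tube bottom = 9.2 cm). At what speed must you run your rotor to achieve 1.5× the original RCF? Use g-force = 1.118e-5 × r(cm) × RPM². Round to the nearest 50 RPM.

≈ 13700 RPM

Original rotor: r = 90 mm = 9.0 cm
RCF_original = 1.118 × 10⁻⁵ × 9 × (8000)² = 1.118 × 10⁻⁵ × 9 × 64,000,000 ≈ 6,439.7 × g
Target RCF = 1.5 × 6,439.7 ≈ 9,659.5 × g
Your rotor: r = 9.2 / 2 = 4.6 cm
9,659.5 = 1.118 × 10⁻⁵ × 4.6 × N²
N² = 9,659.5 / (5.1428 × 10⁻⁵) = 187,825,698
N ≈ √187,825,698 ≈ 13,705.0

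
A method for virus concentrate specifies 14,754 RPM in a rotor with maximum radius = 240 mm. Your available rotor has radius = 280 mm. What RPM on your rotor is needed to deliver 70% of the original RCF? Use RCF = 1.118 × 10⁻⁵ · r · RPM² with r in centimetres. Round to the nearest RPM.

≈ 11428 RPM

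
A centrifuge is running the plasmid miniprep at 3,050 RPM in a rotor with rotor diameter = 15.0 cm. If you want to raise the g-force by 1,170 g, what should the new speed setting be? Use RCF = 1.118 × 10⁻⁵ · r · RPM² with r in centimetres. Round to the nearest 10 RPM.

≈ 4820 RPM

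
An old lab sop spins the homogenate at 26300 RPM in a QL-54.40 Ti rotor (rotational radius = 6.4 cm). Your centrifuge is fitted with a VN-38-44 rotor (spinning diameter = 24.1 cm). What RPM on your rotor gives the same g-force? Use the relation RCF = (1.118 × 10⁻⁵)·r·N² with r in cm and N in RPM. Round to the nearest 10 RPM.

19170 RPM

RCF_original = 1.118 × 10⁻⁵ × 6.4 × (26300)² = 1.118 × 10⁻⁵ × 6.4 × 691,690,000 ≈ 49,491.8 × g
Your rotor: r = 24.1 / 2 = 12.05 cm
49,491.8 = 1.118 × 10⁻⁵ × 12.05 × N²
N² = 49,491.8 / (13.4719 × 10⁻⁵) = 367,370,601
N ≈ √367,370,601 ≈ 19,166.9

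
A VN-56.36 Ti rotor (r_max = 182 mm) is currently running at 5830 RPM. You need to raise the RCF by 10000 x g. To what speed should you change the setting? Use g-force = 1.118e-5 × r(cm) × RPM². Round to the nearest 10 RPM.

≈ 9120 RPM

r = 182 mm = 18.2 cm
Current RCF = 1.118 × 10⁻⁵ × 18.2 × (5830)² = 1.118 × 10⁻⁵ × 18.2 × 33,988,900 ≈ 6,915.9 × g
Target RCF = 6,915.9 + 10,000 = 16,915.9 × g
N² = 16,915.9 / (20.3476 × 10⁻⁵) = 83,134,620
N ≈ √83,134,620 ≈ 9,117.8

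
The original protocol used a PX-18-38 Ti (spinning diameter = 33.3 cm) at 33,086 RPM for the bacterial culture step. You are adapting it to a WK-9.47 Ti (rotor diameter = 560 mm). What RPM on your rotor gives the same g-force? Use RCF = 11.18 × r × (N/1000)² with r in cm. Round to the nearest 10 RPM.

Original rotor: r = 33.3 / 2 = 16.65 cm
RCF_original = 11.18 × 16.65 × (33.086)² = 11.18 × 16.65 × 1,094.683396 ≈ 203,772 × g
Your rotor: r = 560 mm / 2 = 280 mm = 28 cm
203,772 = 11.18 × 28 × (N/1000)²
(N/1000)² = 203,772 / 313.04 = 650.9456
N = 1000 × √650.9456 ≈ 25,513.6

25510 RPM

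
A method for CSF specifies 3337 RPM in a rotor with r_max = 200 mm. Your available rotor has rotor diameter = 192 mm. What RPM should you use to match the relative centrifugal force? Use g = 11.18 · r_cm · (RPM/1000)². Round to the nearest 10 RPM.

Original rotor: r = 200 mm = 20.0 cm
RCF_original = 11.18 × 20 × (3.337)² = 11.18 × 20 × 11.135569 ≈ 2,489.9 × g
Your rotor: r = 192 mm / 2 = 96 mm = 9.6 cm
2,489.9 = 11.18 × 9.6 × (N/1000)²
(N/1000)² = 2,489.9 / 107.328 = 23.19898
N = 1000 × √23.19898 ≈ 4,816.5

4820 RPM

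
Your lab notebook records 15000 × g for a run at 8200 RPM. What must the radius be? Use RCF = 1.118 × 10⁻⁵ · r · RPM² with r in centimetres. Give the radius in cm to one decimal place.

RCF = 1.118 × 10⁻⁵ × r × N²
15000 = 1.118 × 10⁻⁵ × r × (8200)²
r = 15000 / (1.118 × 10⁻⁵ × 67,240,000) = 15000 / 751.7432 ≈ 19.954 cm

20.0 cm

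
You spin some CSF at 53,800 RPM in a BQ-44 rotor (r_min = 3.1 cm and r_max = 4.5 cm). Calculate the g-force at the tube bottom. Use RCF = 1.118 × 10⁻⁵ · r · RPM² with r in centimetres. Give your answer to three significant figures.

146000 × g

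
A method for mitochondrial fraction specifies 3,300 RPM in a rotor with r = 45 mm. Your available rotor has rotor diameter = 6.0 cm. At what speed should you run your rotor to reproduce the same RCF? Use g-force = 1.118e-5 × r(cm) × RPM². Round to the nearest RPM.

≈ 4042 RPM

Original rotor: r = 45 mm = 4.5 cm
RCF_original = 1.118 × 10⁻⁵ × 4.5 × (3300)² = 1.118 × 10⁻⁵ × 4.5 × 10,890,000 ≈ 547.9 × g
Your rotor: r = 6.0 / 2 = 3 cm
547.9 = 1.118 × 10⁻⁵ × 3 × N²
N² = 547.9 / (3.354 × 10⁻⁵) = 16,335,719
N ≈ √16,335,719 ≈ 4,041.7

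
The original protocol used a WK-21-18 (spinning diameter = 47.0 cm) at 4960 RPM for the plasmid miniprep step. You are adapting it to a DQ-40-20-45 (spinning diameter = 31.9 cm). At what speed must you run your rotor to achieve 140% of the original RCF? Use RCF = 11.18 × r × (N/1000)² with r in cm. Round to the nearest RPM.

7124 RPM

Original rotor: r = 47.0 / 2 = 23.5 cm
RCF_original = 11.18 × 23.5 × (4.96)² = 11.18 × 23.5 × 24.6016 ≈ 6,463.6 × g
Target RCF = 1.4 × 6,463.6 ≈ 9,049 × g
Your rotor: r = 31.9 / 2 = 15.95 cm
9,049 = 11.18 × 15.95 × (N/1000)²
(N/1000)² = 9,049 / 178.321 = 50.74557
N = 1000 × √50.74557 ≈ 7,123.6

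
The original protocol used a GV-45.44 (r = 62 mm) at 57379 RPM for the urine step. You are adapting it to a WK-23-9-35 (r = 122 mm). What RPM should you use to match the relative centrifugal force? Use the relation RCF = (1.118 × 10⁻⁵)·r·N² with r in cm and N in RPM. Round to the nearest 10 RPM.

Original rotor: r = 62 mm = 6.2 cm
RCF = 1.118 × 10⁻⁵ × r × N²
RCF_original = 1.118 × 10⁻⁵ × 6.2 × (57379)² = 1.118 × 10⁻⁵ × 6.2 × 3,292,349,641 ≈ 228,212.5 × g
Your rotor: r = 122 mm = 12.2 cm
228,212.5 = 1.118 × 10⁻⁵ × 12.2 × N²
N² = 228,212.5 / (13.6396 × 10⁻⁵) = 1,673,161,236
N ≈ √1,673,161,236 ≈ 40,904.3

≈ 40900 RPM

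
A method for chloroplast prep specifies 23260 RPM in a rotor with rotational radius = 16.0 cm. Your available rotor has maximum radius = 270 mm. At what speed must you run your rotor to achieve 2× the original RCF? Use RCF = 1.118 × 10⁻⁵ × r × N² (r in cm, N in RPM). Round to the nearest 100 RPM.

25300 RPM

RCF = 1.118 × 10⁻⁵ × r × N²
RCF_original = 1.118 × 10⁻⁵ × 16 × (23260)² = 1.118 × 10⁻⁵ × 16 × 541,027,600 ≈ 96,779 × g
Target RCF = 2 × 96,779 ≈ 193,558 × g
Your rotor: r = 270 mm = 27.0 cm
193,558 = 1.118 × 10⁻⁵ × 27 × N²
N² = 193,558 / (30.186 × 10⁻⁵) = 641,217,783
N ≈ √641,217,783 ≈ 25,322.3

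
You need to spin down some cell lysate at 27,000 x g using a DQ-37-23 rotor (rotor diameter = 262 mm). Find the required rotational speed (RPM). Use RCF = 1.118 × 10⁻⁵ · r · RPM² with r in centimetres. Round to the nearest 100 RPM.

r = 262 mm / 2 = 131 mm = 13.1 cm
27,000 = 1.118 × 10⁻⁵ × 13.1 × N²
N² = 27,000 / (14.6458 × 10⁻⁵) = 184,353,193
N ≈ √184,353,193 ≈ 13,577.7

≈ 13600 RPM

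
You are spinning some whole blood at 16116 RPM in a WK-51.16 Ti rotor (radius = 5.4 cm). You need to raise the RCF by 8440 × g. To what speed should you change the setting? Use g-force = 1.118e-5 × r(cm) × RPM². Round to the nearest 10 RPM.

Current RCF = 1.118 × 10⁻⁵ × 5.4 × (16116)² = 1.118 × 10⁻⁵ × 5.4 × 259,725,456 ≈ 15,680.1 × g
Target RCF = 15,680.1 + 8,440 = 24,120.1 × g
N² = 24,120.1 / (6.0372 × 10⁻⁵) = 399,524,614
N ≈ √399,524,614 ≈ 19,988.1

N₂ ≈ 19990 RPM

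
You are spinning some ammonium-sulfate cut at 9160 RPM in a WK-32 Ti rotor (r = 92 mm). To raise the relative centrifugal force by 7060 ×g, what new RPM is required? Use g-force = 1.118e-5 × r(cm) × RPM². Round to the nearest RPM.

N₂ ≈ 12351 RPM

r = 92 mm = 9.2 cm
Current RCF = 1.118 × 10⁻⁵ × 9.2 × (9160)² = 1.118 × 10⁻⁵ × 9.2 × 83,905,600 ≈ 8,630.2 × g
Target RCF = 8,630.2 + 7,060 = 15,690.2 × g
N² = 15,690.2 / (10.2856 × 10⁻⁵) = 152,545,306
N ≈ √152,545,306 ≈ 12,350.9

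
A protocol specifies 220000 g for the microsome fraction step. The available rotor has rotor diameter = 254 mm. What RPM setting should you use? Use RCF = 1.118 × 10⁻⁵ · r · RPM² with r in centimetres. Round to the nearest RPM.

39363 RPM

r = 254 mm / 2 = 127 mm = 12.7 cm
220,000 = 1.118 × 10⁻⁵ × 12.7 × N²
N² = 220,000 / (14.1986 × 10⁻⁵) = 1,549,448,537
N ≈ √1,549,448,537 ≈ 39,363.0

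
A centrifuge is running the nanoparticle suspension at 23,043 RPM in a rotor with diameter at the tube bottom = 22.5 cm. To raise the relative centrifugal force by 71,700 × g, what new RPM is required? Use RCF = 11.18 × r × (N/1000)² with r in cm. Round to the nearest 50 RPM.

r = 22.5 / 2 = 11.25 cm
Current RCF = 11.18 × 11.25 × (23.043)² = 11.18 × 11.25 × 530.979849 ≈ 66,784 × g
Target RCF = 66,784 + 71,700 = 138,484 × g
(N/1000)² = 138,484 / 125.775 = 1101.046
N = 1000 × √1101.046 ≈ 33,182.0

≈ 33200 RPM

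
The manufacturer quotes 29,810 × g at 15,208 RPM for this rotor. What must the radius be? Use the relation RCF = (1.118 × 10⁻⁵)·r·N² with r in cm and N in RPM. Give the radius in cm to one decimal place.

RCF = 1.118 × 10⁻⁵ × r × N²
29810 = 1.118 × 10⁻⁵ × r × (15208)²
r = 29810 / (1.118 × 10⁻⁵ × 231,283,264) = 29810 / 2585.747 ≈ 11.529 cm

≈ 11.5 cm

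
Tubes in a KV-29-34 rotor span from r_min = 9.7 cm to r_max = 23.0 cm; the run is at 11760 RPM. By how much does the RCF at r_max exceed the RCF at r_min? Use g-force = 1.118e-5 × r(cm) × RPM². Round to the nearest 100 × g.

RCF_max = 1.118 × 10⁻⁵ × 23 × (11760)² = 1.118 × 10⁻⁵ × 23 × 138,297,600 ≈ 35,561.8 × g
RCF_min = 1.118 × 10⁻⁵ × 9.7 × (11760)² = 1.118 × 10⁻⁵ × 9.7 × 138,297,600 ≈ 14,997.8 × g
ΔRCF = 35,561.8 − 14,997.8 = 20,564

ΔRCF ≈ 20600 × g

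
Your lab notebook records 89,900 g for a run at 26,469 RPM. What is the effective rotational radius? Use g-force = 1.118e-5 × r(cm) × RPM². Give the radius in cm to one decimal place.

≈ 11.5 cm

RCF = 1.118 × 10⁻⁵ × r × N²
89900 = 1.118 × 10⁻⁵ × r × (26469)²
r = 89900 / (1.118 × 10⁻⁵ × 700,607,961) = 89900 / 7832.797 ≈ 11.477 cm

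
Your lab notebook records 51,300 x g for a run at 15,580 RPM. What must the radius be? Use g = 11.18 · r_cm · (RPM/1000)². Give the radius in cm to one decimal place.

51300 = 11.18 × r × (15.58)²
r = 51300 / (11.18 × 242.7364) = 51300 / 2713.793 ≈ 18.903 cm

18.9 cm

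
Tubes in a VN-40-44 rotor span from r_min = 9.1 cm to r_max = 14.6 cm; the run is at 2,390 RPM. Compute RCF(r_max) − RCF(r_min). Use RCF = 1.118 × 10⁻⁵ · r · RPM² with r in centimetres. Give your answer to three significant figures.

ΔRCF ≈ 351 × g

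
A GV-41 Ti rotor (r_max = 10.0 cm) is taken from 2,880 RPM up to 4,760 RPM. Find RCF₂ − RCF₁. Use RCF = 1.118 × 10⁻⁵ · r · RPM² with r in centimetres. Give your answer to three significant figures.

1610 × g

RCF₁ = 1.118 × 10⁻⁵ × 10 × (2880)² = 1.118 × 10⁻⁵ × 10 × 8,294,400 ≈ 927.3 × g
RCF₂ = 1.118 × 10⁻⁵ × 10 × (4760)² = 1.118 × 10⁻⁵ × 10 × 22,657,600 ≈ 2,533.1 × g
Increase = 2,533.1 − 927.3 = 1,605.8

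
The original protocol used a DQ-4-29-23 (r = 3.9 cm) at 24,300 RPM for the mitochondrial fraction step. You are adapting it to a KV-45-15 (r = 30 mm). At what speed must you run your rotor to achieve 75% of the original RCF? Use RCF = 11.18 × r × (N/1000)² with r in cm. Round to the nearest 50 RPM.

≈ 24000 RPM

RCF = 11.18 × r × (N/1000)²
RCF_original = 11.18 × 3.9 × (24.3)² = 11.18 × 3.9 × 590.49 ≈ 25,746.5 × g
Target RCF = 0.75 × 25,746.5 ≈ 19,309.9 × g
Your rotor: r = 30 mm = 3.0 cm
19,309.9 = 11.18 × 3 × (N/1000)²
(N/1000)² = 19,309.9 / 33.54 = 575.7275
N = 1000 × √575.7275 ≈ 23,994.3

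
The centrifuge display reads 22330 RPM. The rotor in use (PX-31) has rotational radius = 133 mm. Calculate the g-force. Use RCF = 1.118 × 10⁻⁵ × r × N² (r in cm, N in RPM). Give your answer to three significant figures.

≈ 74100 g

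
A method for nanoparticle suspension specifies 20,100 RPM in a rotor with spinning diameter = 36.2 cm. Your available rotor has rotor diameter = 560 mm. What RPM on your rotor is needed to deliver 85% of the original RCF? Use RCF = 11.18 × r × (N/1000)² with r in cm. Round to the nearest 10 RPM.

Original rotor: r = 36.2 / 2 = 18.1 cm
RCF_original = 11.18 × 18.1 × (20.1)² = 11.18 × 18.1 × 404.01 ≈ 81,754.7 × g
Target RCF = 0.85 × 81,754.7 ≈ 69,491.5 × g
Your rotor: r = 560 mm / 2 = 280 mm = 28 cm
69,491.5 = 11.18 × 28 × (N/1000)²
(N/1000)² = 69,491.5 / 313.04 = 221.9892
N = 1000 × √221.9892 ≈ 14,899.3

14900 RPM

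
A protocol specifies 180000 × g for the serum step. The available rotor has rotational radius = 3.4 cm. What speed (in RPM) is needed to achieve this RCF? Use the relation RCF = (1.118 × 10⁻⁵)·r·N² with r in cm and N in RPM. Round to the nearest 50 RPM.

RCF = 1.118 × 10⁻⁵ × r × N²
180,000 = 1.118 × 10⁻⁵ × 3.4 × N²
N² = 180,000 / (3.8012 × 10⁻⁵) = 4,735,346,733
N ≈ √4,735,346,733 ≈ 68,813.9

N ≈ 68800 RPM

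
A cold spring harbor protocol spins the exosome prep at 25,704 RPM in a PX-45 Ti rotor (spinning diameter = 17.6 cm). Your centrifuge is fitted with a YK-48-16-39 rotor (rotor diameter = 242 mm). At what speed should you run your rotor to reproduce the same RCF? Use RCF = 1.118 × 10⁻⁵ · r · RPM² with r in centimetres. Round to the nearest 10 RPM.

Original rotor: r = 17.6 / 2 = 8.8 cm
RCF = 1.118 × 10⁻⁵ × r × N²
RCF_original = 1.118 × 10⁻⁵ × 8.8 × (25704)² = 1.118 × 10⁻⁵ × 8.8 × 660,695,616 ≈ 65,001.9 × g
Your rotor: r = 242 mm / 2 = 121 mm = 12.1 cm
65,001.9 = 1.118 × 10⁻⁵ × 12.1 × N²
N² = 65,001.9 / (13.5278 × 10⁻⁵) = 480,506,069
N ≈ √480,506,069 ≈ 21,920.4

21920 RPM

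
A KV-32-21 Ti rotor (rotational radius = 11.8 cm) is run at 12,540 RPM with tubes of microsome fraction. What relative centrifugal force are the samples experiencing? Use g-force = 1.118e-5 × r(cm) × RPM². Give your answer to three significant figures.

≈ 20700 g

RCF = 1.118 × 10⁻⁵ × 11.8 × (12540)² = 1.118 × 10⁻⁵ × 11.8 × 157,251,600 ≈ 20,745.3 × g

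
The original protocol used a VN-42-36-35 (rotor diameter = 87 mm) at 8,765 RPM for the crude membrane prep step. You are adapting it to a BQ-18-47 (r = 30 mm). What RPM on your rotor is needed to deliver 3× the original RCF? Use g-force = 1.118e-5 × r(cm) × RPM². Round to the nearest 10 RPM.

Original rotor: r = 87 mm / 2 = 43.5 mm = 4.35 cm
RCF_original = 1.118 × 10⁻⁵ × 4.35 × (8765)² = 1.118 × 10⁻⁵ × 4.35 × 76,825,225 ≈ 3,736.2 × g
Target RCF = 3 × 3,736.2 ≈ 11,208.6 × g
Your rotor: r = 30 mm = 3.0 cm
11,208.6 = 1.118 × 10⁻⁵ × 3 × N²
N² = 11,208.6 / (3.354 × 10⁻⁵) = 334,186,047
N ≈ √334,186,047 ≈ 18,280.8

18280 RPM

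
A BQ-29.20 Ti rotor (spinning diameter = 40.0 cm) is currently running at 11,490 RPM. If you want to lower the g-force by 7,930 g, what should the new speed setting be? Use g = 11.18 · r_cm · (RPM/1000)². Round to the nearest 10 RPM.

9830 RPM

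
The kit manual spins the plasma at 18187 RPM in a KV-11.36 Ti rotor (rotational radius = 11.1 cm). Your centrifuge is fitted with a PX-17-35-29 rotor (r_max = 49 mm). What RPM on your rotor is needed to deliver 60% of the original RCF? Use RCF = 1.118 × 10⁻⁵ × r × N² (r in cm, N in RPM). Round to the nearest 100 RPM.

21200 RPM

RCF_original = 1.118 × 10⁻⁵ × 11.1 × (18187)² = 1.118 × 10⁻⁵ × 11.1 × 330,766,969 ≈ 41,047.5 × g
Target RCF = 0.6 × 41,047.5 ≈ 24,628.5 × g
Your rotor: r = 49 mm = 4.9 cm
24,628.5 = 1.118 × 10⁻⁵ × 4.9 × N²
N² = 24,628.5 / (5.4782 × 10⁻⁵) = 449,572,852
N ≈ √449,572,852 ≈ 21,203.1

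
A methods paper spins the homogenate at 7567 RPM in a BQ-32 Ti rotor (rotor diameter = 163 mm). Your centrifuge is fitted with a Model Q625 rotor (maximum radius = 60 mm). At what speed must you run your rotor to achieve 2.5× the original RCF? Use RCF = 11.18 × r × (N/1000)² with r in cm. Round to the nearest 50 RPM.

13950 RPM

Original rotor: r = 163 mm / 2 = 81.5 mm = 8.15 cm
RCF_original = 11.18 × 8.15 × (7.567)² = 11.18 × 8.15 × 57.259489 ≈ 5,217.3 × g
Target RCF = 2.5 × 5,217.3 ≈ 13,043.2 × g
Your rotor: r = 60 mm = 6.0 cm
13,043.2 = 11.18 × 6 × (N/1000)²
(N/1000)² = 13,043.2 / 67.08 = 194.4425
N = 1000 × √194.4425 ≈ 13,944.3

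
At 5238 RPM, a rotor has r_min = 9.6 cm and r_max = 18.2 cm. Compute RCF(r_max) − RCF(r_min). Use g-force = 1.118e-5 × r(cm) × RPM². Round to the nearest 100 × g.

ΔRCF = 1.118 × 10⁻⁵ × (r_max − r_min) × N² = 1.118 × 10⁻⁵ × 8.6 × 27,436,644 ≈ 2,638

2600 ×g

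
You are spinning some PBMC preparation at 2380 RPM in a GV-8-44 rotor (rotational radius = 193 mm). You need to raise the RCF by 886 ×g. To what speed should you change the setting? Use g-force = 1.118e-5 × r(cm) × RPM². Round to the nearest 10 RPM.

r = 193 mm = 19.3 cm
Current RCF = 1.118 × 10⁻⁵ × 19.3 × (2380)² = 1.118 × 10⁻⁵ × 19.3 × 5,664,400 ≈ 1,222.2 × g
Target RCF = 1,222.2 + 886 = 2,108.2 × g
N² = 2,108.2 / (21.5774 × 10⁻⁵) = 9,770,408
N ≈ √9,770,408 ≈ 3,125.8

≈ 3130 RPM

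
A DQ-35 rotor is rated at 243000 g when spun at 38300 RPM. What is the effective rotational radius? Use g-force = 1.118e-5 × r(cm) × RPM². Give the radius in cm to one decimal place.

243000 = 1.118 × 10⁻⁵ × r × (38300)²
r = 243000 / (1.118 × 10⁻⁵ × 1,466,890,000) = 243000 / 16399.83 ≈ 14.817 cm

14.8 cm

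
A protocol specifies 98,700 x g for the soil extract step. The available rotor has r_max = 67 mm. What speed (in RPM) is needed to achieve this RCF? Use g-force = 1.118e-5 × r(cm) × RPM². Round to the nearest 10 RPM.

N ≈ 36300 RPM

r = 67 mm = 6.7 cm
98,700 = 1.118 × 10⁻⁵ × 6.7 × N²
N² = 98,700 / (7.4906 × 10⁻⁵) = 1,317,651,456
N ≈ √1,317,651,456 ≈ 36,299.5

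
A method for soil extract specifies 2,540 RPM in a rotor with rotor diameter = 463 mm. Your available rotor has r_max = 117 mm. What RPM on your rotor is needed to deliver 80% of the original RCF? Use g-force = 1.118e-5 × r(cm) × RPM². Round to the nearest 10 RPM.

≈ 3200 RPM

Original rotor: r = 463 mm / 2 = 231.5 mm = 23.15 cm
RCF = 1.118 × 10⁻⁵ × r × N²
RCF_original = 1.118 × 10⁻⁵ × 23.15 × (2540)² = 1.118 × 10⁻⁵ × 23.15 × 6,451,600 ≈ 1,669.8 × g
Target RCF = 0.8 × 1,669.8 ≈ 1,335.8 × g
Your rotor: r = 117 mm = 11.7 cm
1,335.8 = 1.118 × 10⁻⁵ × 11.7 × N²
N² = 1,335.8 / (13.0806 × 10⁻⁵) = 10,212,070
N ≈ √10,212,070 ≈ 3,195.6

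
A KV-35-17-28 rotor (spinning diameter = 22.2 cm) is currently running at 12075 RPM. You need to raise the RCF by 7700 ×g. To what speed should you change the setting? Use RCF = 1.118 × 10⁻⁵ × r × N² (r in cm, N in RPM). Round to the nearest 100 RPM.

≈ 14400 RPM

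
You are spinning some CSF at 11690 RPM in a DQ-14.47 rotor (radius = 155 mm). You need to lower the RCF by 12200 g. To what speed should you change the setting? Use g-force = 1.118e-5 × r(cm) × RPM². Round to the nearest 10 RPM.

r = 155 mm = 15.5 cm
Current RCF = 1.118 × 10⁻⁵ × 15.5 × (11690)² = 1.118 × 10⁻⁵ × 15.5 × 136,656,100 ≈ 23,681.1 × g
Target RCF = 23,681.1 − 12,200 = 11,481.1 × g
N² = 11,481.1 / (17.329 × 10⁻⁵) = 66,253,679
N ≈ √66,253,679 ≈ 8,139.6

8140 RPM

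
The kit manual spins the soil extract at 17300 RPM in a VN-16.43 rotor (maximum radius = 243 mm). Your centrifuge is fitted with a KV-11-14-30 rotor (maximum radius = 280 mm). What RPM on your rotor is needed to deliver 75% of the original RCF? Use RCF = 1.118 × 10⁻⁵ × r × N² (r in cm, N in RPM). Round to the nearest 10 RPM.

13960 RPM

Original rotor: r = 243 mm = 24.3 cm
RCF = 1.118 × 10⁻⁵ × r × N²
RCF_original = 1.118 × 10⁻⁵ × 24.3 × (17300)² = 1.118 × 10⁻⁵ × 24.3 × 299,290,000 ≈ 81,309.3 × g
Target RCF = 0.75 × 81,309.3 ≈ 60,982 × g
Your rotor: r = 280 mm = 28.0 cm
60,982 = 1.118 × 10⁻⁵ × 28 × N²
N² = 60,982 / (31.304 × 10⁻⁵) = 194,805,776
N ≈ √194,805,776 ≈ 13,957.3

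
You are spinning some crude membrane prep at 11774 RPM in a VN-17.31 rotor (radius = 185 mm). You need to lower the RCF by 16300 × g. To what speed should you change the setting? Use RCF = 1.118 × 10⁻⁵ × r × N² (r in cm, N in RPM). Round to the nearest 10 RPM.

N₂ ≈ 7730 RPM

r = 185 mm = 18.5 cm
Current RCF = 1.118 × 10⁻⁵ × 18.5 × (11774)² = 1.118 × 10⁻⁵ × 18.5 × 138,627,076 ≈ 28,672.2 × g
Target RCF = 28,672.2 − 16,300 = 12,372.2 × g
N² = 12,372.2 / (20.683 × 10⁻⁵) = 59,818,208
N ≈ √59,818,208 ≈ 7,734.2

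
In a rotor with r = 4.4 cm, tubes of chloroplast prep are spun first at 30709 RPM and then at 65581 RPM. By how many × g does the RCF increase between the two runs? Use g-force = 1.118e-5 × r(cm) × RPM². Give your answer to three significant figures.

RCF₁ = 1.118 × 10⁻⁵ × 4.4 × (30709)² = 1.118 × 10⁻⁵ × 4.4 × 943,042,681 ≈ 46,390.2 × g
RCF₂ = 1.118 × 10⁻⁵ × 4.4 × (65581)² = 1.118 × 10⁻⁵ × 4.4 × 4,300,867,561 ≈ 211,568.3 × g
Increase = 211,568.3 − 46,390.2 = 165,178.1

165000 × g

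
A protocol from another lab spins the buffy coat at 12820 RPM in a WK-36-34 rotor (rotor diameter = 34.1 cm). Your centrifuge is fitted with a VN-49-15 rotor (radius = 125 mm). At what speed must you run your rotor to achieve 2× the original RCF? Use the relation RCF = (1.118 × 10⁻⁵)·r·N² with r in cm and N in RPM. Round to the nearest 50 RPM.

21150 RPM

Original rotor: r = 34.1 / 2 = 17.05 cm
RCF = 1.118 × 10⁻⁵ × r × N²
RCF_original = 1.118 × 10⁻⁵ × 17.05 × (12820)² = 1.118 × 10⁻⁵ × 17.05 × 164,352,400 ≈ 31,328.7 × g
Target RCF = 2 × 31,328.7 ≈ 62,657.4 × g
Your rotor: r = 125 mm = 12.5 cm
62,657.4 = 1.118 × 10⁻⁵ × 12.5 × N²
N² = 62,657.4 / (13.975 × 10⁻⁵) = 448,353,488
N ≈ √448,353,488 ≈ 21,174.4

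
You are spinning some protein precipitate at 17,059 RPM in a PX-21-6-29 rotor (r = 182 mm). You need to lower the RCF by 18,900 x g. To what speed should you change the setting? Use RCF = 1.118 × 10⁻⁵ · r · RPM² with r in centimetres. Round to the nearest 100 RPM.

≈ 14100 RPM

r = 182 mm = 18.2 cm
Current RCF = 1.118 × 10⁻⁵ × 18.2 × (17059)² = 1.118 × 10⁻⁵ × 18.2 × 291,009,481 ≈ 59,213.4 × g
Target RCF = 59,213.4 − 18,900 = 40,313.4 × g
N² = 40,313.4 / (20.3476 × 10⁻⁵) = 198,123,612
N ≈ √198,123,612 ≈ 14,075.6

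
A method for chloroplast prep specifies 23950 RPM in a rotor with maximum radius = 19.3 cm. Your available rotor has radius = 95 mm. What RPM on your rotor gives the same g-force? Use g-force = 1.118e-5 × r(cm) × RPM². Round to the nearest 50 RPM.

RCF_original = 1.118 × 10⁻⁵ × 19.3 × (23950)² = 1.118 × 10⁻⁵ × 19.3 × 573,602,500 ≈ 123,768.5 × g
Your rotor: r = 95 mm = 9.5 cm
123,768.5 = 1.118 × 10⁻⁵ × 9.5 × N²
N² = 123,768.5 / (10.621 × 10⁻⁵) = 1,165,318,708
N ≈ √1,165,318,708 ≈ 34,136.8

34150 RPM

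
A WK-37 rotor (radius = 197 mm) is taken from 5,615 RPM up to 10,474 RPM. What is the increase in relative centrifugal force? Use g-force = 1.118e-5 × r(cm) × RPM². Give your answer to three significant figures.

r = 197 mm = 19.7 cm
RCF₁ = 1.118 × 10⁻⁵ × 19.7 × (5615)² = 1.118 × 10⁻⁵ × 19.7 × 31,528,225 ≈ 6,944 × g
RCF₂ = 1.118 × 10⁻⁵ × 19.7 × (10474)² = 1.118 × 10⁻⁵ × 19.7 × 109,704,676 ≈ 24,162 × g
Increase = 24,162 − 6,944 = 17,218

≈ 17200 × g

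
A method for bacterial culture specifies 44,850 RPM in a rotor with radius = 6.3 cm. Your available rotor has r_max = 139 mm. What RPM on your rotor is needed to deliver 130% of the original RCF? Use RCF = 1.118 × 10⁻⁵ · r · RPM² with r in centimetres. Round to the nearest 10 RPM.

RCF_original = 1.118 × 10⁻⁵ × 6.3 × (44850)² = 1.118 × 10⁻⁵ × 6.3 × 2,011,522,500 ≈ 141,679.6 × g
Target RCF = 1.3 × 141,679.6 ≈ 184,183.5 × g
Your rotor: r = 139 mm = 13.9 cm
184,183.5 = 1.118 × 10⁻⁵ × 13.9 × N²
N² = 184,183.5 / (15.5402 × 10⁻⁵) = 1,185,206,754
N ≈ √1,185,206,754 ≈ 34,426.8

≈ 34430 RPM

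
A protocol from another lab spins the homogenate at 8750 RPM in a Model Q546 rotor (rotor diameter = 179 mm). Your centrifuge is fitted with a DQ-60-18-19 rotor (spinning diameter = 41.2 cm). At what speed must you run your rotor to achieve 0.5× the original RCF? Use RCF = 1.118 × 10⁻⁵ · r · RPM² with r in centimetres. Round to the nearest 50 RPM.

Original rotor: r = 179 mm / 2 = 89.5 mm = 8.95 cm
RCF_original = 1.118 × 10⁻⁵ × 8.95 × (8750)² = 1.118 × 10⁻⁵ × 8.95 × 76,562,500 ≈ 7,660.9 × g
Target RCF = 0.5 × 7,660.9 ≈ 3,830.4 × g
Your rotor: r = 41.2 / 2 = 20.6 cm
3,830.4 = 1.118 × 10⁻⁵ × 20.6 × N²
N² = 3,830.4 / (23.0308 × 10⁻⁵) = 16,631,641
N ≈ √16,631,641 ≈ 4,078.2

4100 RPM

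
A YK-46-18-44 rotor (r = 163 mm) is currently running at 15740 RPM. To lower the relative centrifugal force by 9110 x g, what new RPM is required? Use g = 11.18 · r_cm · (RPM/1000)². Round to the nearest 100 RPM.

r = 163 mm = 16.3 cm
Current RCF = 11.18 × 16.3 × (15.74)² = 11.18 × 16.3 × 247.7476 ≈ 45,148 × g
Target RCF = 45,148 − 9,110 = 36,038 × g
(N/1000)² = 36,038 / 182.234 = 197.7567
N = 1000 × √197.7567 ≈ 14,062.6

14100 RPM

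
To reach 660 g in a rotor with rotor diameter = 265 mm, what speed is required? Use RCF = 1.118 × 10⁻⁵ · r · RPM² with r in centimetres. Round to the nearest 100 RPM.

≈ 2100 RPM

r = 265 mm / 2 = 132.5 mm = 13.25 cm
RCF = 1.118 × 10⁻⁵ × r × N²
660 = 1.118 × 10⁻⁵ × 13.25 × N²
N² = 660 / (14.8135 × 10⁻⁵) = 4,455,395
N ≈ √4,455,395 ≈ 2,110.8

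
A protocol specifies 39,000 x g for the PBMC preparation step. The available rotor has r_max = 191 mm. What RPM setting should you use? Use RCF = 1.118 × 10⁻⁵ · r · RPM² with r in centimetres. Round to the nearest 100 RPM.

r = 191 mm = 19.1 cm
39,000 = 1.118 × 10⁻⁵ × 19.1 × N²
N² = 39,000 / (21.3538 × 10⁻⁵) = 182,637,282
N ≈ √182,637,282 ≈ 13,514.3

13500 RPM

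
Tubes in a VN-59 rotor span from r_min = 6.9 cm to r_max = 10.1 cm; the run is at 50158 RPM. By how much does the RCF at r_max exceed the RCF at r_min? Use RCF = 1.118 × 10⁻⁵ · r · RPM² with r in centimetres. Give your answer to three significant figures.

RCF_max = 1.118 × 10⁻⁵ × 10.1 × (50158)² = 1.118 × 10⁻⁵ × 10.1 × 2,515,824,964 ≈ 284,081.9 × g
RCF_min = 1.118 × 10⁻⁵ × 6.9 × (50158)² = 1.118 × 10⁻⁵ × 6.9 × 2,515,824,964 ≈ 194,075.8 × g
ΔRCF = 284,081.9 − 194,075.8 = 90,006.1

ΔRCF ≈ 90000 x g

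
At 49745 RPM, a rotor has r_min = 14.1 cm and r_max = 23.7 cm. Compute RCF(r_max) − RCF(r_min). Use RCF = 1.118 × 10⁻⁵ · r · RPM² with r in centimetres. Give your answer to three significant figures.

RCF_max = 1.118 × 10⁻⁵ × 23.7 × (49745)² = 1.118 × 10⁻⁵ × 23.7 × 2,474,565,025 ≈ 655,675.6 × g
RCF_min = 1.118 × 10⁻⁵ × 14.1 × (49745)² = 1.118 × 10⁻⁵ × 14.1 × 2,474,565,025 ≈ 390,085.5 × g
ΔRCF = 655,675.6 − 390,085.5 = 265,590.1

ΔRCF ≈ 266000 x g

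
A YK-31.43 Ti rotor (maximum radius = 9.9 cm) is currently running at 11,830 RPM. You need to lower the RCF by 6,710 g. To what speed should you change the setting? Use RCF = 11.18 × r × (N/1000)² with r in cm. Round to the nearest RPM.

8906 RPM

Current RCF = 11.18 × 9.9 × (11.83)² = 11.18 × 9.9 × 139.9489 ≈ 15,489.8 × g
Target RCF = 15,489.8 − 6,710 = 8,779.8 × g
(N/1000)² = 8,779.8 / 110.682 = 79.32455
N = 1000 × √79.32455 ≈ 8,906.4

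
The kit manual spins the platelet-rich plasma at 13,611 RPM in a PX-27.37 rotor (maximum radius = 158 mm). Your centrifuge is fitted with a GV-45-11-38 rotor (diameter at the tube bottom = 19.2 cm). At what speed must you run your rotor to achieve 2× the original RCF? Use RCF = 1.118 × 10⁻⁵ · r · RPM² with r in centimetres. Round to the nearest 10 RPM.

≈ 24690 RPM

Original rotor: r = 158 mm = 15.8 cm
RCF_original = 1.118 × 10⁻⁵ × 15.8 × (13611)² = 1.118 × 10⁻⁵ × 15.8 × 185,259,321 ≈ 32,724.9 × g
Target RCF = 2 × 32,724.9 ≈ 65,449.8 × g
Your rotor: r = 19.2 / 2 = 9.6 cm
65,449.8 = 1.118 × 10⁻⁵ × 9.6 × N²
N² = 65,449.8 / (10.7328 × 10⁻⁵) = 609,811,047
N ≈ √609,811,047 ≈ 24,694.4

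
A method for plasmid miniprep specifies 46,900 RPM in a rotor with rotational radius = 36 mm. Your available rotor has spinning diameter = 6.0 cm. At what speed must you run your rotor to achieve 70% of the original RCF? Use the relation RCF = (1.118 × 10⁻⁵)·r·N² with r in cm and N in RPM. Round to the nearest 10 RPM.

Original rotor: r = 36 mm = 3.6 cm
RCF_original = 1.118 × 10⁻⁵ × 3.6 × (46900)² = 1.118 × 10⁻⁵ × 3.6 × 2,199,610,000 ≈ 88,529.9 × g
Target RCF = 0.7 × 88,529.9 ≈ 61,970.9 × g
Your rotor: r = 6.0 / 2 = 3 cm
61,970.9 = 1.118 × 10⁻⁵ × 3 × N²
N² = 61,970.9 / (3.354 × 10⁻⁵) = 1,847,671,437
N ≈ √1,847,671,437 ≈ 42,984.5

42980 RPM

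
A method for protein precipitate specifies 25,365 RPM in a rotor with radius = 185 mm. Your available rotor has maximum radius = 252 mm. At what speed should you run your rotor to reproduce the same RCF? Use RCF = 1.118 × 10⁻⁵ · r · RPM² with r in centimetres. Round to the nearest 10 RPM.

Original rotor: r = 185 mm = 18.5 cm
RCF_original = 1.118 × 10⁻⁵ × 18.5 × (25365)² = 1.118 × 10⁻⁵ × 18.5 × 643,383,225 ≈ 133,071 × g
Your rotor: r = 252 mm = 25.2 cm
133,071 = 1.118 × 10⁻⁵ × 25.2 × N²
N² = 133,071 / (28.1736 × 10⁻⁵) = 472,325,155
N ≈ √472,325,155 ≈ 21,733.0

≈ 21730 RPM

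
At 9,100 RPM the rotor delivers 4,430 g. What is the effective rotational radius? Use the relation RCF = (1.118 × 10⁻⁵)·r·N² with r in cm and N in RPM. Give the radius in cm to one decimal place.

≈ 4.8 cm

RCF = 1.118 × 10⁻⁵ × r × N²
4430 = 1.118 × 10⁻⁵ × r × (9100)²
r = 4430 / (1.118 × 10⁻⁵ × 82,810,000) = 4430 / 925.8158 ≈ 4.785 cm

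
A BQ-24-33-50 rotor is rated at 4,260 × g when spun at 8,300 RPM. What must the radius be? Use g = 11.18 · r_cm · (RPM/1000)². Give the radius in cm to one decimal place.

RCF = 11.18 × r × (N/1000)²
4260 = 11.18 × r × (8.3)²
r = 4260 / (11.18 × 68.89) = 4260 / 770.1902 ≈ 5.531 cm

≈ 5.5 cm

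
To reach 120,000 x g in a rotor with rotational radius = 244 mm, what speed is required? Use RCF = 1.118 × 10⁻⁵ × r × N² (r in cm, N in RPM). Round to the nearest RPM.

r = 244 mm = 24.4 cm
120,000 = 1.118 × 10⁻⁵ × 24.4 × N²
N² = 120,000 / (27.2792 × 10⁻⁵) = 439,895,598
N ≈ √439,895,598 ≈ 20,973.7

≈ 20974 RPM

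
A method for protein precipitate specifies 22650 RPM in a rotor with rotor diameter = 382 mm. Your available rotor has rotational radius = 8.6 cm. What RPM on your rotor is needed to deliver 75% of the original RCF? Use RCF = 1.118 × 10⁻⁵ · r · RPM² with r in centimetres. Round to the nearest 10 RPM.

≈ 29230 RPM

Original rotor: r = 382 mm / 2 = 191 mm = 19.1 cm
RCF_original = 1.118 × 10⁻⁵ × 19.1 × (22650)² = 1.118 × 10⁻⁵ × 19.1 × 513,022,500 ≈ 109,549.8 × g
Target RCF = 0.75 × 109,549.8 ≈ 82,162.4 × g
82,162.4 = 1.118 × 10⁻⁵ × 8.6 × N²
N² = 82,162.4 / (9.6148 × 10⁻⁵) = 854,540,916
N ≈ √854,540,916 ≈ 29,232.5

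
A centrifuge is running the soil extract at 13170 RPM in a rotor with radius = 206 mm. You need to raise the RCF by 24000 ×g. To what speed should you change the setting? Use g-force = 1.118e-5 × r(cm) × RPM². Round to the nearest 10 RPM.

≈ 16660 RPM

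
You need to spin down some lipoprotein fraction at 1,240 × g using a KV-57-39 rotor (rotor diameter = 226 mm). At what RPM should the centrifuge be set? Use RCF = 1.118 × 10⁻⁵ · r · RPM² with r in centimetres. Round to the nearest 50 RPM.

r = 226 mm / 2 = 113 mm = 11.3 cm
RCF = 1.118 × 10⁻⁵ × r × N²
1,240 = 1.118 × 10⁻⁵ × 11.3 × N²
N² = 1,240 / (12.6334 × 10⁻⁵) = 9,815,252
N ≈ √9,815,252 ≈ 3,132.9

N ≈ 3150 RPM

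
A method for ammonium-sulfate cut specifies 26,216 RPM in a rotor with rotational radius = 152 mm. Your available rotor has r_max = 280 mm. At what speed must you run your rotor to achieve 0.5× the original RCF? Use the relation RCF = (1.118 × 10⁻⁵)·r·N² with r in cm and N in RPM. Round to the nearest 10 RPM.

Original rotor: r = 152 mm = 15.2 cm
RCF_original = 1.118 × 10⁻⁵ × 15.2 × (26216)² = 1.118 × 10⁻⁵ × 15.2 × 687,278,656 ≈ 116,793.4 × g
Target RCF = 0.5 × 116,793.4 ≈ 58,396.7 × g
Your rotor: r = 280 mm = 28.0 cm
58,396.7 = 1.118 × 10⁻⁵ × 28 × N²
N² = 58,396.7 / (31.304 × 10⁻⁵) = 186,547,087
N ≈ √186,547,087 ≈ 13,658.2

13660 RPM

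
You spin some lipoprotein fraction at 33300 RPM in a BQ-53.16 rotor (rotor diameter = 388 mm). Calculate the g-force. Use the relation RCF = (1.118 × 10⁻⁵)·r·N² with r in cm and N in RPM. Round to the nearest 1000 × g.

RCF ≈ 241000 g

r = 388 mm / 2 = 194 mm = 19.4 cm
RCF = 1.118 × 10⁻⁵ × r × N²
RCF = 1.118 × 10⁻⁵ × 19.4 × (33300)² = 1.118 × 10⁻⁵ × 19.4 × 1,108,890,000 ≈ 240,509.4 × g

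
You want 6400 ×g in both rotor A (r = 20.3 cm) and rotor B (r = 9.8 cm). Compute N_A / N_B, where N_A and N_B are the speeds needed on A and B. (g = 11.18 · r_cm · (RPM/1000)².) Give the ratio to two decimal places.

At fixed RCF, N ∝ 1/√r, so N_A/N_B = √(r_B/r_A) = √(9.8/20.3) = √0.482759 = 0.6948.

0.69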